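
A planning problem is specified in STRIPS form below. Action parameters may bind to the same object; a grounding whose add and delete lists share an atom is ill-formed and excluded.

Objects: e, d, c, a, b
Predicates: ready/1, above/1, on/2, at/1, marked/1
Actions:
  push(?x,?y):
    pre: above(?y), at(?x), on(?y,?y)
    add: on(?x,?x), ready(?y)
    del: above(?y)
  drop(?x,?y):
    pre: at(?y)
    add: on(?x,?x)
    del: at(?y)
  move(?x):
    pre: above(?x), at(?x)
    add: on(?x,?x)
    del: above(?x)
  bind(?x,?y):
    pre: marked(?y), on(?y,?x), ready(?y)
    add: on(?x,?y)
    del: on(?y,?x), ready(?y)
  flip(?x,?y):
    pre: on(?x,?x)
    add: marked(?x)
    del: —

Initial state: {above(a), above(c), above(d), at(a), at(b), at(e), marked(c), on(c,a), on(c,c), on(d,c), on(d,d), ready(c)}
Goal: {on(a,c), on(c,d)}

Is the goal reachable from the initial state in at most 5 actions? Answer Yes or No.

1. push(e,d)  →  {above(a), above(c), at(a), at(b), at(e), marked(c), on(c,a), on(c,c), on(d,c), on(d,d), on(e,e), ready(c), ready(d)}
2. bind(a,c)  →  {above(a), above(c), at(a), at(b), at(e), marked(c), on(a,c), on(c,c), on(d,c), on(d,d), on(e,e), ready(d)}
3. flip(d,e)  →  {above(a), above(c), at(a), at(b), at(e), marked(c), marked(d), on(a,c), on(c,c), on(d,c), on(d,d), on(e,e), ready(d)}
4. bind(c,d)  →  {above(a), above(c), at(a), at(b), at(e), marked(c), marked(d), on(a,c), on(c,c), on(c,d), on(d,d), on(e,e)}
optimal plan length = 4; 4 ≤ 5

Yes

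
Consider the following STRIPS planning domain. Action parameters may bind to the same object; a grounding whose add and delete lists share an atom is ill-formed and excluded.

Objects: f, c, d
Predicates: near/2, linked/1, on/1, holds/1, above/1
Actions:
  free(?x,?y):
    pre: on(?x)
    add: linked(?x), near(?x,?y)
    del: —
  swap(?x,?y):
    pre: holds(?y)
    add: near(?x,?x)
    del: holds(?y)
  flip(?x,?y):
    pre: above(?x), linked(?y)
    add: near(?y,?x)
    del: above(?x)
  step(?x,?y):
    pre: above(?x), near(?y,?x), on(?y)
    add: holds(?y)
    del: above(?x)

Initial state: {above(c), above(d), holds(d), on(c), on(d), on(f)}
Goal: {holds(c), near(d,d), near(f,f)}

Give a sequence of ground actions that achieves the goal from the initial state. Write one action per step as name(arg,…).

free(f,f); free(c,c); free(d,d); step(c,c)

1. free(f,f)  →  {above(c), above(d), holds(d), linked(f), near(f,f), on(c), on(d), on(f)}
2. free(c,c)  →  {above(c), above(d), holds(d), linked(c), linked(f), near(c,c), near(f,f), on(c), on(d), on(f)}
3. free(d,d)  →  {above(c), above(d), holds(d), linked(c), linked(d), linked(f), near(c,c), near(d,d), near(f,f), on(c), on(d), on(f)}
4. step(c,c)  →  {above(d), holds(c), holds(d), linked(c), linked(d), linked(f), near(c,c), near(d,d), near(f,f), on(c), on(d), on(f)}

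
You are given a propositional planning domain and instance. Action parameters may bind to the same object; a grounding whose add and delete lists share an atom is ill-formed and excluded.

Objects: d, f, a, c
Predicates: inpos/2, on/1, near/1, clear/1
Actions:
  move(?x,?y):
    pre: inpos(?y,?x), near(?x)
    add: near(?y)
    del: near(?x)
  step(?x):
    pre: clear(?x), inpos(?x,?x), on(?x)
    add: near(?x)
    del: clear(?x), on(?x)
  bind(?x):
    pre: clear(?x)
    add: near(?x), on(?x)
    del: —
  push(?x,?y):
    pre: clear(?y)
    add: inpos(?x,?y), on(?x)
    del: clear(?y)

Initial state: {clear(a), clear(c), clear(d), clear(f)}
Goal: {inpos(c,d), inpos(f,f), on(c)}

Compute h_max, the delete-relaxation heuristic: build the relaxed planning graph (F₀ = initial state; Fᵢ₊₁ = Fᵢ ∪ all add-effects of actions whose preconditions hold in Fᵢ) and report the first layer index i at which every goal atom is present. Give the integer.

1

F0 = init (4 atoms)
F1 = F0 ∪ {inpos(a,a), inpos(a,c), inpos(a,d), inpos(a,f), inpos(c,a), inpos(c,c), inpos(c,d), inpos(c,f), inpos(d,a), inpos(d,c), inpos(d,d), inpos(d,f), inpos(f,a), inpos(f,c), inpos(f,d), inpos(f,f), near(a), near(c), near(d), near(f), on(a), on(c), on(d), on(f)}  (28 atoms)
goal ⊆ F1  ⇒  h_max = 1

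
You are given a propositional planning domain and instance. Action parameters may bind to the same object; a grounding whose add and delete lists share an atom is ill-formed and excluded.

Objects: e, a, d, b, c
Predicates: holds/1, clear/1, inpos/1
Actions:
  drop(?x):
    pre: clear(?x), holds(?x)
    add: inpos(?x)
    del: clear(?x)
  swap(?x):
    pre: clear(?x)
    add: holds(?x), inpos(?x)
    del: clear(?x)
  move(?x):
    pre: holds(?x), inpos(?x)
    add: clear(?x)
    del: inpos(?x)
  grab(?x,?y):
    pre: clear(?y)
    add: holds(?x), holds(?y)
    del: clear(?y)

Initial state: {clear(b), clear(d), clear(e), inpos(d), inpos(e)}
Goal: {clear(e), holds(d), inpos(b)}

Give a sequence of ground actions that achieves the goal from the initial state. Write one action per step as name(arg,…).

swap(d); swap(b)

1. swap(d)  →  {clear(b), clear(e), holds(d), inpos(d), inpos(e)}
2. swap(b)  →  {clear(e), holds(b), holds(d), inpos(b), inpos(d), inpos(e)}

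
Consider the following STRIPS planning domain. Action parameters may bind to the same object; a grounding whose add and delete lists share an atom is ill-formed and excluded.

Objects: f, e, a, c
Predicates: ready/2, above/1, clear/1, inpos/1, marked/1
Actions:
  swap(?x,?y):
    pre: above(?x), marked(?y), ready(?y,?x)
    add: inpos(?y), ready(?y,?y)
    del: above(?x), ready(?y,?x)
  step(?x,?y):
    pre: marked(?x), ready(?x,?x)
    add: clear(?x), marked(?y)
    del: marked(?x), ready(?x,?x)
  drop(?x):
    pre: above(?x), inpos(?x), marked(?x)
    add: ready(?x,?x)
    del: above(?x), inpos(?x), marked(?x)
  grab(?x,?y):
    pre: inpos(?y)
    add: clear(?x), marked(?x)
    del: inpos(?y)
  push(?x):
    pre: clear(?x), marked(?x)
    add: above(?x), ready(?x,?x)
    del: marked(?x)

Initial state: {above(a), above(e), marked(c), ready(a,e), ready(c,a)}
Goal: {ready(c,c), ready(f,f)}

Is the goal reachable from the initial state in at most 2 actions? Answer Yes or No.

No

1. swap(a,c)  →  {above(e), inpos(c), marked(c), ready(a,e), ready(c,c)}
2. grab(f,c)  →  {above(e), clear(f), marked(c), marked(f), ready(a,e), ready(c,c)}
3. push(f)  →  {above(e), above(f), clear(f), marked(c), ready(a,e), ready(c,c), ready(f,f)}
optimal plan length = 3; 3 > 2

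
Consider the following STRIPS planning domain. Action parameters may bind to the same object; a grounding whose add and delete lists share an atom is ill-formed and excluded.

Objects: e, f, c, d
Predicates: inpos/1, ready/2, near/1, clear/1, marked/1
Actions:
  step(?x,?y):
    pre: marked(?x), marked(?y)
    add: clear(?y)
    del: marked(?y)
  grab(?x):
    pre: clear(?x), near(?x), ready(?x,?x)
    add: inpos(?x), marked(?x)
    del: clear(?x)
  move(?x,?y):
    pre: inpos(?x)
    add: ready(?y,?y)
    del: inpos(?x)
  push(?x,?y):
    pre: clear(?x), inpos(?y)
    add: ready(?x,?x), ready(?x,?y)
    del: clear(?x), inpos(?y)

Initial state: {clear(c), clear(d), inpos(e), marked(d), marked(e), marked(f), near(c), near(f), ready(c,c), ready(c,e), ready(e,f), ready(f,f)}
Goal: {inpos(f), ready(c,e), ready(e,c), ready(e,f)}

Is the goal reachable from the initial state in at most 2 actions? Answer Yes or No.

1. step(e,e)  →  {clear(c), clear(d), clear(e), inpos(e), marked(d), marked(f), near(c), near(f), ready(c,c), ready(c,e), ready(e,f), ready(f,f)}
2. step(f,f)  →  {clear(c), clear(d), clear(e), clear(f), inpos(e), marked(d), near(c), near(f), ready(c,c), ready(c,e), ready(e,f), ready(f,f)}
3. grab(f)  →  {clear(c), clear(d), clear(e), inpos(e), inpos(f), marked(d), marked(f), near(c), near(f), ready(c,c), ready(c,e), ready(e,f), ready(f,f)}
4. grab(c)  →  {clear(d), clear(e), inpos(c), inpos(e), inpos(f), marked(c), marked(d), marked(f), near(c), near(f), ready(c,c), ready(c,e), ready(e,f), ready(f,f)}
5. push(e,c)  →  {clear(d), inpos(e), inpos(f), marked(c), marked(d), marked(f), near(c), near(f), ready(c,c), ready(c,e), ready(e,c), ready(e,e), ready(e,f), ready(f,f)}
optimal plan length = 5; 5 > 2

No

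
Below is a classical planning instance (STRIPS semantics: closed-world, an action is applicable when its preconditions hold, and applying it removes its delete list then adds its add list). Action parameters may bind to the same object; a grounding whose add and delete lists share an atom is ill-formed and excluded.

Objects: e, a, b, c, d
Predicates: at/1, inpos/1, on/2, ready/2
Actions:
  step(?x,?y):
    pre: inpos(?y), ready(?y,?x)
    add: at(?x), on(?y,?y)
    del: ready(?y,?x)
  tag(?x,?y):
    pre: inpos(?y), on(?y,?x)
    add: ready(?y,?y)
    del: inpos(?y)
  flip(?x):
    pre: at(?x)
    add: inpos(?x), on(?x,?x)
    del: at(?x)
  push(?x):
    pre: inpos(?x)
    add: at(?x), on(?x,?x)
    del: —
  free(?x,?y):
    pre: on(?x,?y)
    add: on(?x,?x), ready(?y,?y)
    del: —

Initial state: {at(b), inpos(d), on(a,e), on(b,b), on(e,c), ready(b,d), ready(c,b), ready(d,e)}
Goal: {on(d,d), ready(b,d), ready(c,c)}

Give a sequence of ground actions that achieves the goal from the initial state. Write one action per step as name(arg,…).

step(e,d); free(e,c)

1. step(e,d)  →  {at(b), at(e), inpos(d), on(a,e), on(b,b), on(d,d), on(e,c), ready(b,d), ready(c,b)}
2. free(e,c)  →  {at(b), at(e), inpos(d), on(a,e), on(b,b), on(d,d), on(e,c), on(e,e), ready(b,d), ready(c,b), ready(c,c)}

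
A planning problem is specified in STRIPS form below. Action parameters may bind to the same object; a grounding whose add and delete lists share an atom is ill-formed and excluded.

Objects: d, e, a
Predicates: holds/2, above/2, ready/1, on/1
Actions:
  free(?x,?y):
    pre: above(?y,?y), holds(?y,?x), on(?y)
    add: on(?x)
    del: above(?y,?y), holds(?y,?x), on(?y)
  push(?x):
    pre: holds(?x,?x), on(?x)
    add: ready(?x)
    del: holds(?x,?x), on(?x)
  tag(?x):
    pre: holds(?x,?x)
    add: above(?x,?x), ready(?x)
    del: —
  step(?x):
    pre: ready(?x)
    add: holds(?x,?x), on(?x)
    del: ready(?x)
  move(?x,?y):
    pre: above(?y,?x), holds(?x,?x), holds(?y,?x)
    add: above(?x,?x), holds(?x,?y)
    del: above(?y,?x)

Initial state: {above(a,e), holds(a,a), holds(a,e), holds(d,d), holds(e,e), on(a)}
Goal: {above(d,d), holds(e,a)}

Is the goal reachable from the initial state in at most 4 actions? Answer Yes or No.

1. tag(d)  →  {above(a,e), above(d,d), holds(a,a), holds(a,e), holds(d,d), holds(e,e), on(a), ready(d)}
2. move(e,a)  →  {above(d,d), above(e,e), holds(a,a), holds(a,e), holds(d,d), holds(e,a), holds(e,e), on(a), ready(d)}
optimal plan length = 2; 2 ≤ 4

Yes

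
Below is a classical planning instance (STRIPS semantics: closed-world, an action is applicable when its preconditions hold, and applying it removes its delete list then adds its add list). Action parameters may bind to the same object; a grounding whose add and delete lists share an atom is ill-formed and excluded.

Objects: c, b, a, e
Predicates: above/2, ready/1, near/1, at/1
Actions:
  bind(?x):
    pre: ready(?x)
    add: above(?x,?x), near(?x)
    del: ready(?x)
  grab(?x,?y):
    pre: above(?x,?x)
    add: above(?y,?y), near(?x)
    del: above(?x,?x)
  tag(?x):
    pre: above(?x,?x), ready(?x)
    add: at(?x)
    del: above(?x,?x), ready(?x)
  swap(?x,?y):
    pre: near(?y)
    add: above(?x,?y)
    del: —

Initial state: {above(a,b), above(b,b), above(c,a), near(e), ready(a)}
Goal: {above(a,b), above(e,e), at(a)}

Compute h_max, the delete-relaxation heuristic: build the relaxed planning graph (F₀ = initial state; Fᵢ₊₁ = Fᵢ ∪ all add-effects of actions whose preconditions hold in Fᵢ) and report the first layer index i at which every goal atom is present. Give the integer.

2

F0 = init (5 atoms)
F1 = F0 ∪ {above(a,a), above(a,e), above(b,e), above(c,c), above(c,e), above(e,e), near(a), near(b)}  (13 atoms)
F2 = F1 ∪ {above(b,a), above(c,b), above(e,a), above(e,b), at(a), near(c)}  (19 atoms)
goal ⊆ F2  ⇒  h_max = 2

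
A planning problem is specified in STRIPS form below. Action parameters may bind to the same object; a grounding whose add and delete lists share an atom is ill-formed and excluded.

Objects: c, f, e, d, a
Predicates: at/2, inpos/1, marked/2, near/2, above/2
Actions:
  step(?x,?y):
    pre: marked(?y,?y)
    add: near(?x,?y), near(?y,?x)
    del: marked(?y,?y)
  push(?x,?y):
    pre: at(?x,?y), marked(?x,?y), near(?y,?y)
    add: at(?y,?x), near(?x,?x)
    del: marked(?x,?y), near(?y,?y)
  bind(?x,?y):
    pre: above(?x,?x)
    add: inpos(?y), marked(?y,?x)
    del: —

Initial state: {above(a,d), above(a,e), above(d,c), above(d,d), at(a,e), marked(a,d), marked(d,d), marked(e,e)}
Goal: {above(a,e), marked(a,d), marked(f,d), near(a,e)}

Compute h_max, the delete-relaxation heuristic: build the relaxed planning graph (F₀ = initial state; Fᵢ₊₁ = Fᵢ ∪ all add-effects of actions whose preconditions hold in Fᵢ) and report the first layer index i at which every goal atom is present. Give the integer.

F0 = init (8 atoms)
F1 = F0 ∪ {inpos(a), inpos(c), inpos(d), inpos(e), inpos(f), marked(c,d), marked(e,d), marked(f,d), near(a,d), near(a,e), near(c,d), near(c,e), near(d,a), near(d,c), near(d,d), near(d,e), near(d,f), near(e,a), near(e,c), near(e,d), near(e,e), near(e,f), near(f,d), near(f,e)}  (32 atoms)
goal ⊆ F1  ⇒  h_max = 1

1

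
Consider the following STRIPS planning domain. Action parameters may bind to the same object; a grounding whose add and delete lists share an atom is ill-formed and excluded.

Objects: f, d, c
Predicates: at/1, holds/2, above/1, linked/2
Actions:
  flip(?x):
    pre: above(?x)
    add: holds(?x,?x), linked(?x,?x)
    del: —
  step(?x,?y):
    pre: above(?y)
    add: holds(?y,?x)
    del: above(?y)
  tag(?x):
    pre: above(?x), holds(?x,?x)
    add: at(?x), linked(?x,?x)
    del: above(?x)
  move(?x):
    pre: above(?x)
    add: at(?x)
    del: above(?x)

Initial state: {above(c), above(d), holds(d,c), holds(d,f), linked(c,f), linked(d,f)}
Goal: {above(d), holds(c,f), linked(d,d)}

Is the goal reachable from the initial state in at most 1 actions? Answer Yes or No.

1. flip(d)  →  {above(c), above(d), holds(d,c), holds(d,d), holds(d,f), linked(c,f), linked(d,d), linked(d,f)}
2. step(f,c)  →  {above(d), holds(c,f), holds(d,c), holds(d,d), holds(d,f), linked(c,f), linked(d,d), linked(d,f)}
optimal plan length = 2; 2 > 1

No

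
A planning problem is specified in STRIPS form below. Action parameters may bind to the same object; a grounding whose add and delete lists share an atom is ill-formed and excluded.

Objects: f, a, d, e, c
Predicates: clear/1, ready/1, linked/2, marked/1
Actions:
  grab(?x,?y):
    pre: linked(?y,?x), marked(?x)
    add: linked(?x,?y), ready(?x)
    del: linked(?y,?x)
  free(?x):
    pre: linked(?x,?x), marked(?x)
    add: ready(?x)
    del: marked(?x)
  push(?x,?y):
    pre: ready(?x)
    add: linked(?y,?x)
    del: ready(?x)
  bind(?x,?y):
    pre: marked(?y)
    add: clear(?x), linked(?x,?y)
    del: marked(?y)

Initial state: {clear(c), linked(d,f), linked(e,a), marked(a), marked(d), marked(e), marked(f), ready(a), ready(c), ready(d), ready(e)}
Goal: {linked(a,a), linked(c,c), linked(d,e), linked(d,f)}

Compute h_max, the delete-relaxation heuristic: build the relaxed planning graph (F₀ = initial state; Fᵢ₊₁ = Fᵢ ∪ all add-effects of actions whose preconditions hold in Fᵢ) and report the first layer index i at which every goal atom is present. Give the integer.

F0 = init (11 atoms)
F1 = F0 ∪ {clear(a), clear(d), clear(e), clear(f), linked(a,a), linked(a,c), linked(a,d), linked(a,e), linked(a,f), linked(c,a), linked(c,c), linked(c,d), linked(c,e), linked(c,f), linked(d,a), linked(d,c), linked(d,d), linked(d,e), linked(e,c), linked(e,d), linked(e,e), linked(e,f), linked(f,a), linked(f,c), linked(f,d), linked(f,e), linked(f,f), ready(f)}  (39 atoms)
goal ⊆ F1  ⇒  h_max = 1

1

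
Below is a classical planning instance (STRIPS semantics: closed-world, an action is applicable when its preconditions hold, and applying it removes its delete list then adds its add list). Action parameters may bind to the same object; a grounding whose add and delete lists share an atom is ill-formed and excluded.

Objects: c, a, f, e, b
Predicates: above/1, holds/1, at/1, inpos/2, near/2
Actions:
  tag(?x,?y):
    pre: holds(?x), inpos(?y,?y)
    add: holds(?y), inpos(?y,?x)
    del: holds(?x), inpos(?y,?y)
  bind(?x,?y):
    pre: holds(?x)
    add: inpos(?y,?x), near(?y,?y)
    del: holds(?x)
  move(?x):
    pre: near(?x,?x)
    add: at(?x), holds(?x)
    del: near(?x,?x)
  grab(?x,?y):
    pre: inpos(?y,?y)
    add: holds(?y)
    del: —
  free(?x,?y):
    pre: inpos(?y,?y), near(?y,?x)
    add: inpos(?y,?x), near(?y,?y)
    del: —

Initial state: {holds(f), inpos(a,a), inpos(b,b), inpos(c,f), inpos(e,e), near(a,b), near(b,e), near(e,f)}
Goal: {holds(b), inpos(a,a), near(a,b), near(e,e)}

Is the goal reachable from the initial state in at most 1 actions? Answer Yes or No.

1. tag(f,b)  →  {holds(b), inpos(a,a), inpos(b,f), inpos(c,f), inpos(e,e), near(a,b), near(b,e), near(e,f)}
2. free(f,e)  →  {holds(b), inpos(a,a), inpos(b,f), inpos(c,f), inpos(e,e), inpos(e,f), near(a,b), near(b,e), near(e,e), near(e,f)}
optimal plan length = 2; 2 > 1

No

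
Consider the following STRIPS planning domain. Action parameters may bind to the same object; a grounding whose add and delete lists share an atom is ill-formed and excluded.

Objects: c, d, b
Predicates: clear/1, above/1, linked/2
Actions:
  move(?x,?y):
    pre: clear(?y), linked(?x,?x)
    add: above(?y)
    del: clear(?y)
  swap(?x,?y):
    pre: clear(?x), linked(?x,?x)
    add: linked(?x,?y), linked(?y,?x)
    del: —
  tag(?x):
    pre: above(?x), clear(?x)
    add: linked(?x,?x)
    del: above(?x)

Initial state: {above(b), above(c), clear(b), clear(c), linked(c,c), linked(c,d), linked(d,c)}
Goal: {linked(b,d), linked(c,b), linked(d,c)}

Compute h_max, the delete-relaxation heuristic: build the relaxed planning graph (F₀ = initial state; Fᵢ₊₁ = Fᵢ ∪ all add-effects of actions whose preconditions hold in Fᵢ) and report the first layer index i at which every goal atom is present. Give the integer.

2

F0 = init (7 atoms)
F1 = F0 ∪ {linked(b,b), linked(b,c), linked(c,b)}  (10 atoms)
F2 = F1 ∪ {linked(b,d), linked(d,b)}  (12 atoms)
goal ⊆ F2  ⇒  h_max = 2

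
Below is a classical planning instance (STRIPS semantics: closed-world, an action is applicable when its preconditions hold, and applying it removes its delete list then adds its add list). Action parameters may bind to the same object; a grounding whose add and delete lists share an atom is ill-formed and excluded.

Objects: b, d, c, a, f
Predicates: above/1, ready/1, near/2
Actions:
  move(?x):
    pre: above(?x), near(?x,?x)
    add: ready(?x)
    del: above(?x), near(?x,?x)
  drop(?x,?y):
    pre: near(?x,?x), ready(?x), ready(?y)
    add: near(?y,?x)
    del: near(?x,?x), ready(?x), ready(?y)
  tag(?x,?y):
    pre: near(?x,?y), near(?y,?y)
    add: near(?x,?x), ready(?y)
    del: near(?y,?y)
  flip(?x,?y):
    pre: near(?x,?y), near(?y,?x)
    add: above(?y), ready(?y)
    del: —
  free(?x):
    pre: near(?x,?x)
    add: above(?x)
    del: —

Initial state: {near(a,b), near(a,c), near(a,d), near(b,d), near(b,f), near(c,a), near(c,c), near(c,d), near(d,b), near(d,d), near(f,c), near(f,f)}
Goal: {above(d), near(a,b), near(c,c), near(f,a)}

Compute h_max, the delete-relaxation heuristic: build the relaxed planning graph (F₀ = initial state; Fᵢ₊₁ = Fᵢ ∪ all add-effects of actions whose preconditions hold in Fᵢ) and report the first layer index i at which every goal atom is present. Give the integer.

F0 = init (12 atoms)
F1 = F0 ∪ {above(a), above(b), above(c), above(d), above(f), near(a,a), near(b,b), ready(a), ready(b), ready(c), ready(d), ready(f)}  (24 atoms)
F2 = F1 ∪ {near(a,f), near(b,a), near(b,c), near(c,b), near(c,f), near(d,a), near(d,c), near(d,f), near(f,a), near(f,b), near(f,d)}  (35 atoms)
goal ⊆ F2  ⇒  h_max = 2

2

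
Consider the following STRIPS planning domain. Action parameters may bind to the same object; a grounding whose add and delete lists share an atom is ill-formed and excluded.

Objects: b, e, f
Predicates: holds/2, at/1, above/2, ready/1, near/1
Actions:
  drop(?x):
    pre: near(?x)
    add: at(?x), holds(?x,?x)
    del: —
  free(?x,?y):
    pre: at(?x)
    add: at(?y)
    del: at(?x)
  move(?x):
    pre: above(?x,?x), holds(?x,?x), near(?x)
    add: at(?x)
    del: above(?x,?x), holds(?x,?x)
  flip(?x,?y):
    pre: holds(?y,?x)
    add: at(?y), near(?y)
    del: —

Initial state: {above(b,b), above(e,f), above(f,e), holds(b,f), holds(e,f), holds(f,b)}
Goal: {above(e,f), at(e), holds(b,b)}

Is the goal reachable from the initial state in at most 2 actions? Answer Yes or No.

1. flip(f,b)  →  {above(b,b), above(e,f), above(f,e), at(b), holds(b,f), holds(e,f), holds(f,b), near(b)}
2. drop(b)  →  {above(b,b), above(e,f), above(f,e), at(b), holds(b,b), holds(b,f), holds(e,f), holds(f,b), near(b)}
3. free(b,e)  →  {above(b,b), above(e,f), above(f,e), at(e), holds(b,b), holds(b,f), holds(e,f), holds(f,b), near(b)}
optimal plan length = 3; 3 > 2

No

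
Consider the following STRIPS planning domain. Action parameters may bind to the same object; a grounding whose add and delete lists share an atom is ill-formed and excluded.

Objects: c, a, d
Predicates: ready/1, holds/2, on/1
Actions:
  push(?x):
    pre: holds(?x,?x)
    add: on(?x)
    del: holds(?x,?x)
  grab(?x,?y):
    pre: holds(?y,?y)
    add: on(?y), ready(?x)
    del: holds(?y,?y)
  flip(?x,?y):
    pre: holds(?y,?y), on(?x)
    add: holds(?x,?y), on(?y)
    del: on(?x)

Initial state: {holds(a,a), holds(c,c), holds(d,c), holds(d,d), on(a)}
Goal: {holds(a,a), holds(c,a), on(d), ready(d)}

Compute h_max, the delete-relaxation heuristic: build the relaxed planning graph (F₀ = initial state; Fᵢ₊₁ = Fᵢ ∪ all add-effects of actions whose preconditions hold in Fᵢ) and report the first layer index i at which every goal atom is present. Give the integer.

2

F0 = init (5 atoms)
F1 = F0 ∪ {holds(a,c), holds(a,d), on(c), on(d), ready(a), ready(c), ready(d)}  (12 atoms)
F2 = F1 ∪ {holds(c,a), holds(c,d), holds(d,a)}  (15 atoms)
goal ⊆ F2  ⇒  h_max = 2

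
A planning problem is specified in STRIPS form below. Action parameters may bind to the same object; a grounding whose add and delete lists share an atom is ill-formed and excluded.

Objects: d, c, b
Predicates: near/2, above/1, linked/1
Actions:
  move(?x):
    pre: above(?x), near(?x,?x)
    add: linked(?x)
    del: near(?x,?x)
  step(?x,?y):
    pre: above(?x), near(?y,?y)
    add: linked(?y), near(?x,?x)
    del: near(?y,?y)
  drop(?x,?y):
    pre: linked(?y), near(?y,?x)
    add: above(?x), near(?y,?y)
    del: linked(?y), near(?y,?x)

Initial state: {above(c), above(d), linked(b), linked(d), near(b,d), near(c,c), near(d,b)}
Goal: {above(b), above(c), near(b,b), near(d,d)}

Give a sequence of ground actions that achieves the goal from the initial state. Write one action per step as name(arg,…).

drop(d,b); drop(b,d)

1. drop(d,b)  →  {above(c), above(d), linked(d), near(b,b), near(c,c), near(d,b)}
2. drop(b,d)  →  {above(b), above(c), above(d), near(b,b), near(c,c), near(d,d)}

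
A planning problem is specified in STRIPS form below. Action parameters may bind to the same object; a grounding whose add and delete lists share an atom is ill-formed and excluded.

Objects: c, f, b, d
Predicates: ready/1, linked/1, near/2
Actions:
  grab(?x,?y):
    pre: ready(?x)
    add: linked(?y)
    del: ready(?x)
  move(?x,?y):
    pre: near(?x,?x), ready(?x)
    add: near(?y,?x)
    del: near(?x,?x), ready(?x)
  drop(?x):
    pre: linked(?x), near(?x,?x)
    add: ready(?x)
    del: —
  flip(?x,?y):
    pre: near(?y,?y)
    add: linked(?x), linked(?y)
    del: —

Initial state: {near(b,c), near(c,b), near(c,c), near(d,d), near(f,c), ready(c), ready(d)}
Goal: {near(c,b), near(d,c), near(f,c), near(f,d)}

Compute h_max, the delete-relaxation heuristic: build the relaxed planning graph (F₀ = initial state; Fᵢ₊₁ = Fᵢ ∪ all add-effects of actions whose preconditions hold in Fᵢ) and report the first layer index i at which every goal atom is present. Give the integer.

1

F0 = init (7 atoms)
F1 = F0 ∪ {linked(b), linked(c), linked(d), linked(f), near(b,d), near(c,d), near(d,c), near(f,d)}  (15 atoms)
goal ⊆ F1  ⇒  h_max = 1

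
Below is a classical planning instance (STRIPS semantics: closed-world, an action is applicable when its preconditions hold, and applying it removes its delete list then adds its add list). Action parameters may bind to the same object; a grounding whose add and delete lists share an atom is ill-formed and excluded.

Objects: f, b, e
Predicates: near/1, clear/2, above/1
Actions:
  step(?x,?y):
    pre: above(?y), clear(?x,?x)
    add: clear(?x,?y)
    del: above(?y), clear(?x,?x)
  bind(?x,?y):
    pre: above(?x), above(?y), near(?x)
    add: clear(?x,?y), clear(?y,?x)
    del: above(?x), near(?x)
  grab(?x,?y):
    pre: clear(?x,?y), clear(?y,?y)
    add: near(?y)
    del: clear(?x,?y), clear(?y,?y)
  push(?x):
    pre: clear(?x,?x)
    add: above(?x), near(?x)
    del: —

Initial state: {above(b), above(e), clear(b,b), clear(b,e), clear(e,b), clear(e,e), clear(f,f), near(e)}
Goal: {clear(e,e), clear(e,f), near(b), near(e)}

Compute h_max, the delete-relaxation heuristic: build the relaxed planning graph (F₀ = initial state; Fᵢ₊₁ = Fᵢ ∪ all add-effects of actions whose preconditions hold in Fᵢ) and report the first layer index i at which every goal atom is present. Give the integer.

2

F0 = init (8 atoms)
F1 = F0 ∪ {above(f), clear(f,b), clear(f,e), near(b), near(f)}  (13 atoms)
F2 = F1 ∪ {clear(b,f), clear(e,f)}  (15 atoms)
goal ⊆ F2  ⇒  h_max = 2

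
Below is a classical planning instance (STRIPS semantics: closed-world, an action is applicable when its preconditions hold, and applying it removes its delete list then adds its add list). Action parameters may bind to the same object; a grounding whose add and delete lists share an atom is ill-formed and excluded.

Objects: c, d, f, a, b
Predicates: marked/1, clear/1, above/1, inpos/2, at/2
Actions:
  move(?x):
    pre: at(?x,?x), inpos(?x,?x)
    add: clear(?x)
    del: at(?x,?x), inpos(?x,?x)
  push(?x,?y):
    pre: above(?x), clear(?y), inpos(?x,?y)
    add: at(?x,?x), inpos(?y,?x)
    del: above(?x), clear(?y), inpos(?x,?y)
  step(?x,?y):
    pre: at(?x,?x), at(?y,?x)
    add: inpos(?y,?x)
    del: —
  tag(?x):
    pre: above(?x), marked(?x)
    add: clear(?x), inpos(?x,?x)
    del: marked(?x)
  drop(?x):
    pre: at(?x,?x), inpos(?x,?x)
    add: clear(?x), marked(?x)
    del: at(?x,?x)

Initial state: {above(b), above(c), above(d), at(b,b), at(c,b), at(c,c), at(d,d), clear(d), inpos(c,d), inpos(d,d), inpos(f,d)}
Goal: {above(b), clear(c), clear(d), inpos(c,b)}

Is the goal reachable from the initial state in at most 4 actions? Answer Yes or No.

1. step(c,c)  →  {above(b), above(c), above(d), at(b,b), at(c,b), at(c,c), at(d,d), clear(d), inpos(c,c), inpos(c,d), inpos(d,d), inpos(f,d)}
2. move(c)  →  {above(b), above(c), above(d), at(b,b), at(c,b), at(d,d), clear(c), clear(d), inpos(c,d), inpos(d,d), inpos(f,d)}
3. step(b,c)  →  {above(b), above(c), above(d), at(b,b), at(c,b), at(d,d), clear(c), clear(d), inpos(c,b), inpos(c,d), inpos(d,d), inpos(f,d)}
optimal plan length = 3; 3 ≤ 4

Yes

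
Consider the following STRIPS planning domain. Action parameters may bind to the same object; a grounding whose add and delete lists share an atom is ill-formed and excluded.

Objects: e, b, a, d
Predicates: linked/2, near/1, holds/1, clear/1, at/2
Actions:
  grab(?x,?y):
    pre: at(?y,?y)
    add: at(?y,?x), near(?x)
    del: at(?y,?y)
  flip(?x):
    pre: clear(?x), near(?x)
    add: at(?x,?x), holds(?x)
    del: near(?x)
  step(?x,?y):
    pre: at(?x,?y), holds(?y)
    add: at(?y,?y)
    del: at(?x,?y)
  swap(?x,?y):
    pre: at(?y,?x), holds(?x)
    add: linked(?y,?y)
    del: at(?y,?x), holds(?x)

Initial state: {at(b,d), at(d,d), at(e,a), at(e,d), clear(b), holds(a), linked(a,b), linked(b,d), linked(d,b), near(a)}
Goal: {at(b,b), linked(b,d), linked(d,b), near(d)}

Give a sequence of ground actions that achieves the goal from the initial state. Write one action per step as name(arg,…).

1. grab(b,d)  →  {at(b,d), at(d,b), at(e,a), at(e,d), clear(b), holds(a), linked(a,b), linked(b,d), linked(d,b), near(a), near(b)}
2. flip(b)  →  {at(b,b), at(b,d), at(d,b), at(e,a), at(e,d), clear(b), holds(a), holds(b), linked(a,b), linked(b,d), linked(d,b), near(a)}
3. grab(d,b)  →  {at(b,d), at(d,b), at(e,a), at(e,d), clear(b), holds(a), holds(b), linked(a,b), linked(b,d), linked(d,b), near(a), near(d)}
4. step(d,b)  →  {at(b,b), at(b,d), at(e,a), at(e,d), clear(b), holds(a), holds(b), linked(a,b), linked(b,d), linked(d,b), near(a), near(d)}

grab(b,d); flip(b); grab(d,b); step(d,b)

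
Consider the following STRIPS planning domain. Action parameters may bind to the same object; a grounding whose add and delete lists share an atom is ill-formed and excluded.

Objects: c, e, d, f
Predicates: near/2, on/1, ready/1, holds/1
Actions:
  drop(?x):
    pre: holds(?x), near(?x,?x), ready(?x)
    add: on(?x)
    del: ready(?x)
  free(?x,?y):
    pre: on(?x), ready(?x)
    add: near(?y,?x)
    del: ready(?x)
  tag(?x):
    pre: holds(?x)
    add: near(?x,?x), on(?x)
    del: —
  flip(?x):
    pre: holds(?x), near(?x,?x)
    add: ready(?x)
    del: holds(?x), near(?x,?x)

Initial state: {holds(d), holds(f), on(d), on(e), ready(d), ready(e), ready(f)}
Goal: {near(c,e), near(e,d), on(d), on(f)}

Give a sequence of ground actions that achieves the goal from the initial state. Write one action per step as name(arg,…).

1. free(e,c)  →  {holds(d), holds(f), near(c,e), on(d), on(e), ready(d), ready(f)}
2. free(d,e)  →  {holds(d), holds(f), near(c,e), near(e,d), on(d), on(e), ready(f)}
3. tag(f)  →  {holds(d), holds(f), near(c,e), near(e,d), near(f,f), on(d), on(e), on(f), ready(f)}

free(e,c); free(d,e); tag(f)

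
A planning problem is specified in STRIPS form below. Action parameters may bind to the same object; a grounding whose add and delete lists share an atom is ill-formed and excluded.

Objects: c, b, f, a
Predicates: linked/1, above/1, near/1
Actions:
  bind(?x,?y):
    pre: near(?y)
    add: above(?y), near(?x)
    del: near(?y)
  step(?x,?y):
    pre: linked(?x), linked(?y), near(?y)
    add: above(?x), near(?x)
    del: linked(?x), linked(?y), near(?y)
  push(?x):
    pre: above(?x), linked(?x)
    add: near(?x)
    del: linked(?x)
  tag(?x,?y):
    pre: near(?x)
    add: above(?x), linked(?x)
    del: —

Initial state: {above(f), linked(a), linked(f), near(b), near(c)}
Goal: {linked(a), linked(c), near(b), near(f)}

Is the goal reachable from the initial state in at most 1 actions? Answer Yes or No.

1. push(f)  →  {above(f), linked(a), near(b), near(c), near(f)}
2. tag(c,c)  →  {above(c), above(f), linked(a), linked(c), near(b), near(c), near(f)}
optimal plan length = 2; 2 > 1

No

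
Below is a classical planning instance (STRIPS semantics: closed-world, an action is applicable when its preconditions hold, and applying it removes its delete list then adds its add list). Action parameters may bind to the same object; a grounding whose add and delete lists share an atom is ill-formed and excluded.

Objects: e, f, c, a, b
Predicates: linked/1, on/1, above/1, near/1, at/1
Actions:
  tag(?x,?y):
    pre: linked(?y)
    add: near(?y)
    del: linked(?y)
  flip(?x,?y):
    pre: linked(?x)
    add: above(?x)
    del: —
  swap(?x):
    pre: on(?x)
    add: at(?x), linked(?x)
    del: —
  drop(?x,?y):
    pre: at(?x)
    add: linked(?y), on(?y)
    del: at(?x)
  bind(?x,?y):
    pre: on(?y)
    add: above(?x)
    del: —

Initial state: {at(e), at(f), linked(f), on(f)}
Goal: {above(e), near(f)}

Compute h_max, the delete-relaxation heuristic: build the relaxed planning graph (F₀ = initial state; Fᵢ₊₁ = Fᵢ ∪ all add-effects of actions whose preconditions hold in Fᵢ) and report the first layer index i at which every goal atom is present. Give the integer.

F0 = init (4 atoms)
F1 = F0 ∪ {above(a), above(b), above(c), above(e), above(f), linked(a), linked(b), linked(c), linked(e), near(f), on(a), on(b), on(c), on(e)}  (18 atoms)
goal ⊆ F1  ⇒  h_max = 1

1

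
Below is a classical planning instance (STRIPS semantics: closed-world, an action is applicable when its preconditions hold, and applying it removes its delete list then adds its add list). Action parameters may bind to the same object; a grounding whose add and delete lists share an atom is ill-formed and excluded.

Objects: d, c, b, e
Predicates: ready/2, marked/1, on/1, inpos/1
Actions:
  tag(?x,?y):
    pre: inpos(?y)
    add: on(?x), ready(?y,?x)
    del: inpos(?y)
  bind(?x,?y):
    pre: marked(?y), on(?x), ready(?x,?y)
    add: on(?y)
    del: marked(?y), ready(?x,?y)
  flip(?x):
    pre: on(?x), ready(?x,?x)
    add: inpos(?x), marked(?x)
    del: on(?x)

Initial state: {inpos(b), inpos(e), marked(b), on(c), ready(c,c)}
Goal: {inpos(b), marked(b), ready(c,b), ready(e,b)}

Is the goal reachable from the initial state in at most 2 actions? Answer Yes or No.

No

1. tag(b,e)  →  {inpos(b), marked(b), on(b), on(c), ready(c,c), ready(e,b)}
2. flip(c)  →  {inpos(b), inpos(c), marked(b), marked(c), on(b), ready(c,c), ready(e,b)}
3. tag(b,c)  →  {inpos(b), marked(b), marked(c), on(b), ready(c,b), ready(c,c), ready(e,b)}
optimal plan length = 3; 3 > 2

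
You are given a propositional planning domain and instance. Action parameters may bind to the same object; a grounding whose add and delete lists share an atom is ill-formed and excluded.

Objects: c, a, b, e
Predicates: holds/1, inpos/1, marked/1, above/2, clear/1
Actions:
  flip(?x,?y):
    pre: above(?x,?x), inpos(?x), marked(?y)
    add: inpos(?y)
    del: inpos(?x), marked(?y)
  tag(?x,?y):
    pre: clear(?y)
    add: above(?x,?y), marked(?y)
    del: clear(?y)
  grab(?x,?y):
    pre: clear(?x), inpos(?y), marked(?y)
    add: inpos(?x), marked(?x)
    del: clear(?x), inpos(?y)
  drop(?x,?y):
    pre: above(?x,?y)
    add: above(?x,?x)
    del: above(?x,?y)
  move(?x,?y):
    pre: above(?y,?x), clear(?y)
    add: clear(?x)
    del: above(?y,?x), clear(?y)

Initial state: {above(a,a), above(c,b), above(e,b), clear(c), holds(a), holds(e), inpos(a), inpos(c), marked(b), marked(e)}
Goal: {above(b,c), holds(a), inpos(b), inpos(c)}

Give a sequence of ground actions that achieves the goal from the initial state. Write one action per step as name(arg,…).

flip(a,b); tag(b,c)

1. flip(a,b)  →  {above(a,a), above(c,b), above(e,b), clear(c), holds(a), holds(e), inpos(b), inpos(c), marked(e)}
2. tag(b,c)  →  {above(a,a), above(b,c), above(c,b), above(e,b), holds(a), holds(e), inpos(b), inpos(c), marked(c), marked(e)}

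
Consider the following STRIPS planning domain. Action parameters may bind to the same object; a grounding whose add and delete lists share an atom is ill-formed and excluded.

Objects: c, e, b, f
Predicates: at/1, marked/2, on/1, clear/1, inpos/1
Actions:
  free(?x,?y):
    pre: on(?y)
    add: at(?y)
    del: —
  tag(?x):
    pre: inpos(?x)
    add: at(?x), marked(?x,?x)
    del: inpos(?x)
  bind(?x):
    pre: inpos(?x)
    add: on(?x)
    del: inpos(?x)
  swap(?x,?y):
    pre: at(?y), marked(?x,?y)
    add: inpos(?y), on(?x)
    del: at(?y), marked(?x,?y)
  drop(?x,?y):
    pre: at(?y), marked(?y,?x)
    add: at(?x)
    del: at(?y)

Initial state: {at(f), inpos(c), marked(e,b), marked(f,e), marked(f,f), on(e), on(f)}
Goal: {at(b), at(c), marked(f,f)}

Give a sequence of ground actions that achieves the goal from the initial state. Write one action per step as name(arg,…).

free(c,e); tag(c); drop(b,e)

1. free(c,e)  →  {at(e), at(f), inpos(c), marked(e,b), marked(f,e), marked(f,f), on(e), on(f)}
2. tag(c)  →  {at(c), at(e), at(f), marked(c,c), marked(e,b), marked(f,e), marked(f,f), on(e), on(f)}
3. drop(b,e)  →  {at(b), at(c), at(f), marked(c,c), marked(e,b), marked(f,e), marked(f,f), on(e), on(f)}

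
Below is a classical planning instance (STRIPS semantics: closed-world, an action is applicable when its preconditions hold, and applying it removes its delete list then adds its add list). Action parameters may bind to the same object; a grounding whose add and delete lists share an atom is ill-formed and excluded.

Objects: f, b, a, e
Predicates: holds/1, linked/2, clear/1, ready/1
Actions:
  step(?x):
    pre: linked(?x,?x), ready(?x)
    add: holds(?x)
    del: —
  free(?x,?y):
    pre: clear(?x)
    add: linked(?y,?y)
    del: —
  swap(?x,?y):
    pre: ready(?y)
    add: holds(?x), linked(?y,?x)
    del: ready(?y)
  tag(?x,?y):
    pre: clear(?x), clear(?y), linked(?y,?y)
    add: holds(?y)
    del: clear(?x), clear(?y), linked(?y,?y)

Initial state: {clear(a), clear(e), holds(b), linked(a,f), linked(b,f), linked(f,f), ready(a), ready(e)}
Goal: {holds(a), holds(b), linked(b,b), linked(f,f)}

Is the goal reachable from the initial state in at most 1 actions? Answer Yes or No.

1. free(a,b)  →  {clear(a), clear(e), holds(b), linked(a,f), linked(b,b), linked(b,f), linked(f,f), ready(a), ready(e)}
2. swap(a,a)  →  {clear(a), clear(e), holds(a), holds(b), linked(a,a), linked(a,f), linked(b,b), linked(b,f), linked(f,f), ready(e)}
optimal plan length = 2; 2 > 1

No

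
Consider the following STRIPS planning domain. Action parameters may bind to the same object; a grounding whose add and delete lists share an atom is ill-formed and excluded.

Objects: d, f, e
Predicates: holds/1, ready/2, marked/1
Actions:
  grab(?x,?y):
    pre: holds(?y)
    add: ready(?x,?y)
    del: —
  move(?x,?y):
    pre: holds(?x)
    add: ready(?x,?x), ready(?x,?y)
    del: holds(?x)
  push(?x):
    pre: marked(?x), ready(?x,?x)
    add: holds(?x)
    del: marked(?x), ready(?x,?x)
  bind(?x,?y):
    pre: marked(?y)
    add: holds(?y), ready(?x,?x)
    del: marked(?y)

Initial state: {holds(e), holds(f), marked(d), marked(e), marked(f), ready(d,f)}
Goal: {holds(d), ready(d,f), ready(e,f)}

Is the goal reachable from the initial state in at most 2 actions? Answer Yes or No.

Yes

1. grab(e,f)  →  {holds(e), holds(f), marked(d), marked(e), marked(f), ready(d,f), ready(e,f)}
2. bind(d,d)  →  {holds(d), holds(e), holds(f), marked(e), marked(f), ready(d,d), ready(d,f), ready(e,f)}
optimal plan length = 2; 2 ≤ 2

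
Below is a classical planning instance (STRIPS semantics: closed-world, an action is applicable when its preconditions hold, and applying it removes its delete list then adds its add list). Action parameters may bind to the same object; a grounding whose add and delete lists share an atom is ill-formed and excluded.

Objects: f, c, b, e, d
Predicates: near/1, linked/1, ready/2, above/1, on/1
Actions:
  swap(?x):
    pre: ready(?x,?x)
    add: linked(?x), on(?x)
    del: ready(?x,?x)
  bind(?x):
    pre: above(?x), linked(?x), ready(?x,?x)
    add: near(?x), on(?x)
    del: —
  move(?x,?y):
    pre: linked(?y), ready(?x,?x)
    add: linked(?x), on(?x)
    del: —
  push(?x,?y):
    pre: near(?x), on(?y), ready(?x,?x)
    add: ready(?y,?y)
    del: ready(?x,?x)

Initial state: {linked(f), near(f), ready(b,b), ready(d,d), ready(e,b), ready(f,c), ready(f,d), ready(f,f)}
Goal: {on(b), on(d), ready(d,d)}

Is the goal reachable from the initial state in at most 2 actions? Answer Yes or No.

1. swap(b)  →  {linked(b), linked(f), near(f), on(b), ready(d,d), ready(e,b), ready(f,c), ready(f,d), ready(f,f)}
2. move(d,f)  →  {linked(b), linked(d), linked(f), near(f), on(b), on(d), ready(d,d), ready(e,b), ready(f,c), ready(f,d), ready(f,f)}
optimal plan length = 2; 2 ≤ 2

Yes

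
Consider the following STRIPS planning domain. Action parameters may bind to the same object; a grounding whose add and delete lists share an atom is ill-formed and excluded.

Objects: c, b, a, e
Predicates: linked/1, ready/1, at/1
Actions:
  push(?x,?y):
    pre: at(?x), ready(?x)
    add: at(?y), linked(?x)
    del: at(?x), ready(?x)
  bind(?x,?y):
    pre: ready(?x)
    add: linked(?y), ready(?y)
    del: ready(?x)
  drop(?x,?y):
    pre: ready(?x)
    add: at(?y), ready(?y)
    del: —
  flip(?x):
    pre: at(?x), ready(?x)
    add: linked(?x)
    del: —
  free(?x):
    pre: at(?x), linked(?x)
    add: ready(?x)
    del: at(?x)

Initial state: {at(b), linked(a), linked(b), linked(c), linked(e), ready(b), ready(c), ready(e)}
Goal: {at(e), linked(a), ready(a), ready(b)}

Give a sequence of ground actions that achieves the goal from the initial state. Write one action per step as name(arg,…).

1. bind(c,a)  →  {at(b), linked(a), linked(b), linked(c), linked(e), ready(a), ready(b), ready(e)}
2. drop(b,e)  →  {at(b), at(e), linked(a), linked(b), linked(c), linked(e), ready(a), ready(b), ready(e)}

bind(c,a); drop(b,e)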